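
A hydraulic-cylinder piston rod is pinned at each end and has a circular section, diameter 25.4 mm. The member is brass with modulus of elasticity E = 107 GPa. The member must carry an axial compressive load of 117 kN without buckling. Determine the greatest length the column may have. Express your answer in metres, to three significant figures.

L_max ≈ 0.429 m

I = πd⁴/64 = π×25.4⁴/64 = 2.043×10^4 mm⁴
I = 2.043×10^-8 m⁴
At the buckling limit P_cr = P = 1.170×10^5 N
From P_cr = π²EI/(K·L)²:  L = (1/K)·√(π²EI/P_cr) = (1/1)·√(π²×1.07×10^11×2.043×10^-8/1.170×10^5)
L = 0.429 m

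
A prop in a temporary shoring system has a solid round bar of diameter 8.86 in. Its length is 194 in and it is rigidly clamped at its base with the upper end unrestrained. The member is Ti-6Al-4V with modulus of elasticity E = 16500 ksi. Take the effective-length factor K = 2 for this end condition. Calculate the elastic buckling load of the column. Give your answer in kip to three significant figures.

P_cr ≈ 327 kip

I = πd⁴/64 = π×8.86⁴/64 = 302.5 in⁴
Effective length L_e = K·L = 2 × 194 = 388.0 in
P_cr = π²EI / L_e² = π² × 16500×10³ × 302.5 / 388.0² = 3.272×10^5 lb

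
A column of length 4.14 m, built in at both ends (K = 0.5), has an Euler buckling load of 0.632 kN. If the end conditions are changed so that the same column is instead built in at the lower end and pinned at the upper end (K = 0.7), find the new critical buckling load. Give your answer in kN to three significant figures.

P_cr ∝ 1/K², so P_cr,new = P_cr,old × (K_old/K_new)² = 0.632 × (0.5/0.7)²
= 0.632 × 0.5102 = 0.322 kN

P_cr ≈ 0.322 kN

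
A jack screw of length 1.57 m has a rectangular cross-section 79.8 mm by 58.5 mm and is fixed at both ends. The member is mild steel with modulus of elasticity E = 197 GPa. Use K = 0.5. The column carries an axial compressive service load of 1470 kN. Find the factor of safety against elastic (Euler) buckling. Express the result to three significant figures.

Buckling occurs about the weak axis: I_min = h·b³/12 with b = 58.5 mm (the shorter side).
I_min = 79.8×58.5³/12 = 1.331×10^6 mm⁴
I = 1.331×10^6 mm⁴ = 1.331×10^-6 m⁴
Effective length L_e = K·L = 0.5 × 1.57 = 0.7850 m
P_cr = π²EI / L_e² = π² × 197×10⁹ × 1.331×10^-6 / 0.7850² = 4.201×10^6 N
Factor of safety n = P_cr / P = 4200.6 / 1470 = 2.86

n ≈ 2.86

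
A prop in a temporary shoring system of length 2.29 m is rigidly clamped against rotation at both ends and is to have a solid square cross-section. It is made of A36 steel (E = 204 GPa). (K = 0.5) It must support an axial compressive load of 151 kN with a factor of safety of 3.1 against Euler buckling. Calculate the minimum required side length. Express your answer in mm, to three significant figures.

a ≈ 43.7 mm

Required P_cr = n·P = 3.1 × 151 = 468.1 kN
L_e = K·L = 0.5 × 2.29 = 1.145 m
Required I = P_cr·L_e²/(π²E) = 4.681×10^5 × 1.145² / (π² × 2.04×10^11) = 3.048×10^-7 m⁴
I_req = 3.048×10^5 mm⁴
Solid square: I = a⁴/12  ⇒  a = (12I)^(1/4) = (12×3.048×10^5)^(1/4) = 43.7 mm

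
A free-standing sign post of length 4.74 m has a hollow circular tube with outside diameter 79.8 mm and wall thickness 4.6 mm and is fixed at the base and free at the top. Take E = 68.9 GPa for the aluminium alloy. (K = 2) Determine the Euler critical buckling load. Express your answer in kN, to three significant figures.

Inner diameter d_i = 79.8 − 2×4.6 = 70.60 mm
I = π(d_o⁴ − d_i⁴)/64 = π(79.8⁴ − 70.60⁴)/64 = 7.711×10^5 mm⁴
I = 7.711×10^5 mm⁴ = 7.711×10^-7 m⁴
Effective length L_e = K·L = 2 × 4.74 = 9.480 m
P_cr = π²EI / L_e² = π² × 68.9×10⁹ × 7.711×10^-7 / 9.480² = 5.834×10^3 N

P_cr ≈ 5.83 kN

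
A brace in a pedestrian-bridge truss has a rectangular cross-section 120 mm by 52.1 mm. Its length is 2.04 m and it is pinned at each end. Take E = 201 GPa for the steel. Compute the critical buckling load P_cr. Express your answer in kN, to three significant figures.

Buckling occurs about the weak axis: I_min = h·b³/12 with b = 52.1 mm (the shorter side).
I_min = 120×52.1³/12 = 1.414×10^6 mm⁴
I = 1.414×10^6 mm⁴ = 1.414×10^-6 m⁴
Effective length L_e = K·L = 1 × 2.04 = 2.040 m
P_cr = π²EI / L_e² = π² × 201×10⁹ × 1.414×10^-6 / 2.040² = 6.741×10^5 N

P_cr ≈ 674 kN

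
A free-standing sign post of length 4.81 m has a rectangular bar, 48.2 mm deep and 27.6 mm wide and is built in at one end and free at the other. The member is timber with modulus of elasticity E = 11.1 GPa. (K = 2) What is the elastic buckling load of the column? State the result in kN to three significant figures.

P_cr ≈ 0.100 kN

Buckling occurs about the weak axis: I_min = h·b³/12 with b = 27.6 mm (the shorter side).
I_min = 48.2×27.6³/12 = 8.445×10^4 mm⁴
I = 8.445×10^4 mm⁴ = 8.445×10^-8 m⁴
Effective length L_e = K·L = 2 × 4.81 = 9.620 m
P_cr = π²EI / L_e² = π² × 11.1×10⁹ × 8.445×10^-8 / 9.620² = 99.97 N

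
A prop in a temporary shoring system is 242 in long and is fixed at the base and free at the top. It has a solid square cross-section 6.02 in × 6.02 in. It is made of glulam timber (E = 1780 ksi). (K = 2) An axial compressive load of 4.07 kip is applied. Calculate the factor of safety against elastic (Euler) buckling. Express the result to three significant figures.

I = a⁴/12 = 6.02⁴/12 = 109.4 in⁴
Effective length L_e = K·L = 2 × 242 = 484.0 in
P_cr = π²EI / L_e² = π² × 1780×10³ × 109.4 / 484.0² = 8.208×10^3 lb
Factor of safety n = P_cr / P = 8.2079 / 4.07 = 2.02

n ≈ 2.02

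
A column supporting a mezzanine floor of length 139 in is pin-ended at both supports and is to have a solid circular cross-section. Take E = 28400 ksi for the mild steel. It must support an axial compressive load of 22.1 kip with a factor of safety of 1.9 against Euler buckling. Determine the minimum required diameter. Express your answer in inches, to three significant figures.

Required P_cr = n·P = 1.9 × 22.1 = 41.99 kip
L_e = K·L = 1 × 139 = 139.0 in
Required I = P_cr·L_e²/(π²E) = 4.199×10^4 × 139.0² / (π² × 2.84×10^7) = 2.894 in⁴
Solid circle: I = πd⁴/64  ⇒  d = (64I/π)^(1/4) = (64×2.894/π)^(1/4) = 2.77 in

d ≈ 2.77 in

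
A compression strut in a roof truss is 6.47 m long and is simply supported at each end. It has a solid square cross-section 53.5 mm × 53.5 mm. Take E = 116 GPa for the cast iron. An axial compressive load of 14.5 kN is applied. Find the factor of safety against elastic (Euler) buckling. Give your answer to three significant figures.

I = a⁴/12 = 53.5⁴/12 = 6.827×10^5 mm⁴
I = 6.827×10^5 mm⁴ = 6.827×10^-7 m⁴
Effective length L_e = K·L = 1 × 6.47 = 6.470 m
P_cr = π²EI / L_e² = π² × 116×10⁹ × 6.827×10^-7 / 6.470² = 1.867×10^4 N
Factor of safety n = P_cr / P = 18.672 / 14.5 = 1.29

n ≈ 1.29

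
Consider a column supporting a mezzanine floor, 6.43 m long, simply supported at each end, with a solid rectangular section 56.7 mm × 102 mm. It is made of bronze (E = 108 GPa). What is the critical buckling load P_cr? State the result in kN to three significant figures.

P_cr ≈ 39.9 kN

Buckling occurs about the weak axis: I_min = h·b³/12 with b = 56.7 mm (the shorter side).
I_min = 102×56.7³/12 = 1.549×10^6 mm⁴
I = 1.549×10^6 mm⁴ = 1.549×10^-6 m⁴
Effective length L_e = K·L = 1 × 6.43 = 6.430 m
P_cr = π²EI / L_e² = π² × 108×10⁹ × 1.549×10^-6 / 6.430² = 3.995×10^4 N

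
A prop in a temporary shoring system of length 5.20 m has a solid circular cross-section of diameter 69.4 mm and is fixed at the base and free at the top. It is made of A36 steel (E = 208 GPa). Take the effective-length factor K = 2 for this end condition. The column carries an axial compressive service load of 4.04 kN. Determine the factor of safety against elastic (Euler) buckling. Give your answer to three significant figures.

n ≈ 5.35

I = πd⁴/64 = π×69.4⁴/64 = 1.139×10^6 mm⁴
I = 1.139×10^6 mm⁴ = 1.139×10^-6 m⁴
Effective length L_e = K·L = 2 × 5.20 = 10.40 m
P_cr = π²EI / L_e² = π² × 208×10⁹ × 1.139×10^-6 / 10.40² = 2.161×10^4 N
Factor of safety n = P_cr / P = 21.612 / 4.04 = 5.35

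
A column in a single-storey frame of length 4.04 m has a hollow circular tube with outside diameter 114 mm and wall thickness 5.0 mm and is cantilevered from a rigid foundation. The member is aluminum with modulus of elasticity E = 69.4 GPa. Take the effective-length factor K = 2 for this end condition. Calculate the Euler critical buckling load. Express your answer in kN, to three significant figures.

P_cr ≈ 26.7 kN

Inner diameter d_i = 114 − 2×5.0 = 104.0 mm
I = π(d_o⁴ − d_i⁴)/64 = π(114⁴ − 104.0⁴)/64 = 2.548×10^6 mm⁴
I = 2.548×10^6 mm⁴ = 2.548×10^-6 m⁴
Effective length L_e = K·L = 2 × 4.04 = 8.080 m
P_cr = π²EI / L_e² = π² × 69.4×10⁹ × 2.548×10^-6 / 8.080² = 2.673×10^4 N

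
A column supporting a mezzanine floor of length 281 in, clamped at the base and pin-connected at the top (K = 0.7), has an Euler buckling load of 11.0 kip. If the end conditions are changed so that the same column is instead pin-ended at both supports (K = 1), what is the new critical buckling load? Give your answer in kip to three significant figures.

P_cr ≈ 5.39 kip

P_cr ∝ 1/K², so P_cr,new = P_cr,old × (K_old/K_new)² = 11.0 × (0.7/1)²
= 11.0 × 0.4900 = 5.39 kip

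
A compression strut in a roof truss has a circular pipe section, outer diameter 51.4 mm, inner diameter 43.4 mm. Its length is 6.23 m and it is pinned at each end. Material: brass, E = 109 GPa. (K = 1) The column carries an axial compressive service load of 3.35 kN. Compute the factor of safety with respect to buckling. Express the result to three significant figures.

d_o = 51.4 mm, d_i = 43.4 mm
I = π(d_o⁴ − d_i⁴)/64 = π(51.4⁴ − 43.40⁴)/64 = 1.685×10^5 mm⁴
I = 1.685×10^5 mm⁴ = 1.685×10^-7 m⁴
Effective length L_e = K·L = 1 × 6.23 = 6.230 m
P_cr = π²EI / L_e² = π² × 109×10⁹ × 1.685×10^-7 / 6.230² = 4.670×10^3 N
Factor of safety n = P_cr / P = 4.6697 / 3.35 = 1.39

n ≈ 1.39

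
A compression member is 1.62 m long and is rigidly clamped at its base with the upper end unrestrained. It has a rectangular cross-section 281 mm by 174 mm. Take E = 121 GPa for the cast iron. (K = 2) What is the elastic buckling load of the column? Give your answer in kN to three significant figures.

P_cr ≈ 14000 kN

Buckling occurs about the weak axis: I_min = h·b³/12 with b = 174 mm (the shorter side).
I_min = 281×174³/12 = 1.234×10^8 mm⁴
I = 1.234×10^8 mm⁴ = 1.234×10^-4 m⁴
Effective length L_e = K·L = 2 × 1.62 = 3.240 m
P_cr = π²EI / L_e² = π² × 121×10⁹ × 1.234×10^-4 / 3.240² = 1.403×10^7 N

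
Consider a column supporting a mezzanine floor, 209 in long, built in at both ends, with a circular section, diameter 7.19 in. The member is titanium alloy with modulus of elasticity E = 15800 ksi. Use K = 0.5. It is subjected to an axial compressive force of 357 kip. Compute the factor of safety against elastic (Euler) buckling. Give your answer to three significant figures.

I = πd⁴/64 = π×7.19⁴/64 = 131.2 in⁴
Effective length L_e = K·L = 0.5 × 209 = 104.5 in
P_cr = π²EI / L_e² = π² × 15800×10³ × 131.2 / 104.5² = 1.873×10^6 lb
Factor of safety n = P_cr / P = 1873.3 / 357 = 5.25

n ≈ 5.25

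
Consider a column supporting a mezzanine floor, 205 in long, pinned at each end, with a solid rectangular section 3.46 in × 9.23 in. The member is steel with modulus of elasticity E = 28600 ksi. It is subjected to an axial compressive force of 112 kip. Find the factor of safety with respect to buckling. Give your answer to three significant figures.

n ≈ 1.91

Buckling occurs about the weak axis: I_min = h·b³/12 with b = 3.46 in (the shorter side).
I_min = 9.23×3.46³/12 = 31.86 in⁴
Effective length L_e = K·L = 1 × 205 = 205.0 in
P_cr = π²EI / L_e² = π² × 28600×10³ × 31.86 / 205.0² = 2.140×10^5 lb
Factor of safety n = P_cr / P = 214.00 / 112 = 1.91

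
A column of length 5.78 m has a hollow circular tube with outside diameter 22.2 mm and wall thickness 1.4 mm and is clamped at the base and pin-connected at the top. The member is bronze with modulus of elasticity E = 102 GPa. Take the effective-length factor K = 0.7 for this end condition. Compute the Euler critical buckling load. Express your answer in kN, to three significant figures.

P_cr ≈ 0.306 kN

Inner diameter d_i = 22.2 − 2×1.4 = 19.40 mm
I = π(d_o⁴ − d_i⁴)/64 = π(22.2⁴ − 19.40⁴)/64 = 4.970×10^3 mm⁴
I = 4.970×10^3 mm⁴ = 4.970×10^-9 m⁴
Effective length L_e = K·L = 0.7 × 5.78 = 4.046 m
P_cr = π²EI / L_e² = π² × 102×10⁹ × 4.970×10^-9 / 4.046² = 305.6 N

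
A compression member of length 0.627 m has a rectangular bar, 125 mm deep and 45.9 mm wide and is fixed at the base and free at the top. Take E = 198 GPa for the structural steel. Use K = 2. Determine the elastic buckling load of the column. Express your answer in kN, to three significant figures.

Buckling occurs about the weak axis: I_min = h·b³/12 with b = 45.9 mm (the shorter side).
I_min = 125×45.9³/12 = 1.007×10^6 mm⁴
I = 1.007×10^6 mm⁴ = 1.007×10^-6 m⁴
Effective length L_e = K·L = 2 × 0.627 = 1.254 m
P_cr = π²EI / L_e² = π² × 198×10⁹ × 1.007×10^-6 / 1.254² = 1.252×10^6 N

P_cr ≈ 1250 kN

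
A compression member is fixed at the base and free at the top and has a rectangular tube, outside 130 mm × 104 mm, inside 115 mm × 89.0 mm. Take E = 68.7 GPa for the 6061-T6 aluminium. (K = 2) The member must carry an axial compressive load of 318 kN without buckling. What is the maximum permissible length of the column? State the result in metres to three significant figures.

Weak-axis I_min = (h_o·b_o³ − h_i·b_i³)/12 with b_o = 104, b_i = 89.00 mm (shorter outer/inner sides).
I_min = (130×104³ − 115.0×89.00³)/12 = 5.430×10^6 mm⁴
I = 5.430×10^-6 m⁴
At the buckling limit P_cr = P = 3.180×10^5 N
From P_cr = π²EI/(K·L)²:  L = (1/K)·√(π²EI/P_cr) = (1/2)·√(π²×6.87×10^10×5.430×10^-6/3.180×10^5)
L = 1.70 m

L_max ≈ 1.70 m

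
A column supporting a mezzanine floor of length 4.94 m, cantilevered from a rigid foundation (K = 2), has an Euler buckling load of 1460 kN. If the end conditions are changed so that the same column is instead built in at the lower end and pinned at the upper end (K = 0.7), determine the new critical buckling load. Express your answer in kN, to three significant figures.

P_cr ∝ 1/K², so P_cr,new = P_cr,old × (K_old/K_new)² = 1460 × (2/0.7)²
= 1460 × 8.163 = 11900 kN

P_cr ≈ 11900 kN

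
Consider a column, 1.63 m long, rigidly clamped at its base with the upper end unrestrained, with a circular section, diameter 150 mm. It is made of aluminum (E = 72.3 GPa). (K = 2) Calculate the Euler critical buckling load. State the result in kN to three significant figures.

P_cr ≈ 1670 kN

I = πd⁴/64 = π×150⁴/64 = 2.485×10^7 mm⁴
I = 2.485×10^7 mm⁴ = 2.485×10^-5 m⁴
Effective length L_e = K·L = 2 × 1.63 = 3.260 m
P_cr = π²EI / L_e² = π² × 72.3×10⁹ × 2.485×10^-5 / 3.260² = 1.669×10^6 N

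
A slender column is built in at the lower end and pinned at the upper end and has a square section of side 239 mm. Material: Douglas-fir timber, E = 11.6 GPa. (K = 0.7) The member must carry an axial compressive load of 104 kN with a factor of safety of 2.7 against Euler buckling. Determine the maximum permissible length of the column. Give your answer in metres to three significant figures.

I = a⁴/12 = 239⁴/12 = 2.719×10^8 mm⁴
I = 2.719×10^-4 m⁴
Required critical load P_cr = n·P = 2.7 × 104 = 280.8 kN = 2.808×10^5 N
From P_cr = π²EI/(K·L)²:  L = (1/K)·√(π²EI/P_cr) = (1/0.7)·√(π²×1.16×10^10×2.719×10^-4/2.808×10^5)
L = 15.0 m

L_max ≈ 15.0 m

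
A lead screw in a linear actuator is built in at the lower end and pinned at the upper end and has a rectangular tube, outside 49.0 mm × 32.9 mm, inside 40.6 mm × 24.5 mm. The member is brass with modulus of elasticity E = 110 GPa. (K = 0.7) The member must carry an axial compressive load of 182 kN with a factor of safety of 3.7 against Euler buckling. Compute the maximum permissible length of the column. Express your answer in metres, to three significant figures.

L_max ≈ 0.561 m

Weak-axis I_min = (h_o·b_o³ − h_i·b_i³)/12 with b_o = 32.9, b_i = 24.50 mm (shorter outer/inner sides).
I_min = (49.0×32.9³ − 40.60×24.50³)/12 = 9.566×10^4 mm⁴
I = 9.566×10^-8 m⁴
Required critical load P_cr = n·P = 3.7 × 182 = 673.4 kN = 6.734×10^5 N
From P_cr = π²EI/(K·L)²:  L = (1/K)·√(π²EI/P_cr) = (1/0.7)·√(π²×1.10×10^11×9.566×10^-8/6.734×10^5)
L = 0.561 m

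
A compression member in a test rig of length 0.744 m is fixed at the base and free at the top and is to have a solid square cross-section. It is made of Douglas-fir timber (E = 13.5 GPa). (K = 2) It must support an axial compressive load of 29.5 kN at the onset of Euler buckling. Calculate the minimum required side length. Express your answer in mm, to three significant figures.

a ≈ 49.2 mm

L_e = K·L = 2 × 0.744 = 1.488 m
Required I = P_cr·L_e²/(π²E) = 2.950×10^4 × 1.488² / (π² × 1.35×10^10) = 4.902×10^-7 m⁴
I_req = 4.902×10^5 mm⁴
Solid square: I = a⁴/12  ⇒  a = (12I)^(1/4) = (12×4.902×10^5)^(1/4) = 49.2 mm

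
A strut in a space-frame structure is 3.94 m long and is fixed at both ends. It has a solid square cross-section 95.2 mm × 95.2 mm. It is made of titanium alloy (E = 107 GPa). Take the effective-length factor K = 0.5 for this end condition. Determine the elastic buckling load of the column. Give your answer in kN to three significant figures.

P_cr ≈ 1860 kN

I = a⁴/12 = 95.2⁴/12 = 6.845×10^6 mm⁴
I = 6.845×10^6 mm⁴ = 6.845×10^-6 m⁴
Effective length L_e = K·L = 0.5 × 3.94 = 1.970 m
P_cr = π²EI / L_e² = π² × 107×10⁹ × 6.845×10^-6 / 1.970² = 1.863×10^6 N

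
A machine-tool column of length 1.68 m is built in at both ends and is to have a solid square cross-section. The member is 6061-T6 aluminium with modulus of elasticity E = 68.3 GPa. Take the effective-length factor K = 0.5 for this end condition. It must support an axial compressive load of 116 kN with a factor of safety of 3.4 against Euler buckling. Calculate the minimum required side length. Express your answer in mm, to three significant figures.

a ≈ 47.2 mm

Required P_cr = n·P = 3.4 × 116 = 394.4 kN
L_e = K·L = 0.5 × 1.68 = 0.8400 m
Required I = P_cr·L_e²/(π²E) = 3.944×10^5 × 0.8400² / (π² × 6.83×10^10) = 4.128×10^-7 m⁴
I_req = 4.128×10^5 mm⁴
Solid square: I = a⁴/12  ⇒  a = (12I)^(1/4) = (12×4.128×10^5)^(1/4) = 47.2 mm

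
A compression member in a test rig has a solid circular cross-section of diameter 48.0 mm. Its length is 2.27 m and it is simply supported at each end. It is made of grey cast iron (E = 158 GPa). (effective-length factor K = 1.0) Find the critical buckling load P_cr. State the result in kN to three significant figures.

I = πd⁴/64 = π×48.0⁴/64 = 2.606×10^5 mm⁴
I = 2.606×10^5 mm⁴ = 2.606×10^-7 m⁴
Effective length L_e = K·L = 1 × 2.27 = 2.270 m
P_cr = π²EI / L_e² = π² × 158×10⁹ × 2.606×10^-7 / 2.270² = 7.886×10^4 N

P_cr ≈ 78.9 kN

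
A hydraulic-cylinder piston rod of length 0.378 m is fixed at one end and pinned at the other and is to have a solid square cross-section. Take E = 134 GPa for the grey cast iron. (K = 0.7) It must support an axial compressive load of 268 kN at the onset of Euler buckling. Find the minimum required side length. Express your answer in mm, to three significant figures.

a ≈ 20.3 mm

L_e = K·L = 0.7 × 0.378 = 0.2646 m
Required I = P_cr·L_e²/(π²E) = 2.680×10^5 × 0.2646² / (π² × 1.34×10^11) = 1.419×10^-8 m⁴
I_req = 1.419×10^4 mm⁴
Solid square: I = a⁴/12  ⇒  a = (12I)^(1/4) = (12×1.419×10^4)^(1/4) = 20.3 mm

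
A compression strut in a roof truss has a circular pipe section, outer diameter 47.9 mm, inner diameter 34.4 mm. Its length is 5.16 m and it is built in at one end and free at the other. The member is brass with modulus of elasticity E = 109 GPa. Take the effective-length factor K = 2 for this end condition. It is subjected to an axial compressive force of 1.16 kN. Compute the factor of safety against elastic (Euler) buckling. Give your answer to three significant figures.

n ≈ 1.65

d_o = 47.9 mm, d_i = 34.4 mm
I = π(d_o⁴ − d_i⁴)/64 = π(47.9⁴ − 34.40⁴)/64 = 1.897×10^5 mm⁴
I = 1.897×10^5 mm⁴ = 1.897×10^-7 m⁴
Effective length L_e = K·L = 2 × 5.16 = 10.32 m
P_cr = π²EI / L_e² = π² × 109×10⁹ × 1.897×10^-7 / 10.32² = 1.916×10^3 N
Factor of safety n = P_cr / P = 1.9159 / 1.16 = 1.65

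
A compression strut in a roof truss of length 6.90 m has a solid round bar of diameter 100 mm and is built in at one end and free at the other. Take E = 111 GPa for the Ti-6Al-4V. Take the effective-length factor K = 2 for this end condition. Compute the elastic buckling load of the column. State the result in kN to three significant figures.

P_cr ≈ 28.2 kN

I = πd⁴/64 = π×100⁴/64 = 4.909×10^6 mm⁴
I = 4.909×10^6 mm⁴ = 4.909×10^-6 m⁴
Effective length L_e = K·L = 2 × 6.90 = 13.80 m
P_cr = π²EI / L_e² = π² × 111×10⁹ × 4.909×10^-6 / 13.80² = 2.824×10^4 N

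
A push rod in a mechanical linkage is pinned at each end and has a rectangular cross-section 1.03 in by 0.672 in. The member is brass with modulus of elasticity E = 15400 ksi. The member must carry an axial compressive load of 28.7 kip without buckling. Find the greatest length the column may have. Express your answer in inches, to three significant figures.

L_max ≈ 11.7 in

Buckling occurs about the weak axis: I_min = h·b³/12 with b = 0.672 in (the shorter side).
I_min = 1.03×0.672³/12 = 2.605×10^-2 in⁴
At the buckling limit P_cr = P = 2.870×10^4 lb
From P_cr = π²EI/(K·L)²:  L = (1/K)·√(π²EI/P_cr) = (1/1)·√(π²×1.54×10^7×2.605×10^-2/2.870×10^4)
L = 11.7 in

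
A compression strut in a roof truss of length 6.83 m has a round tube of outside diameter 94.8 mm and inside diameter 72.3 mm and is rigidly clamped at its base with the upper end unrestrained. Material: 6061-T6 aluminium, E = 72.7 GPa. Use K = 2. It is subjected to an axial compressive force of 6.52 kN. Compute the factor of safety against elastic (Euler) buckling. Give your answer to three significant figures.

n ≈ 1.55

d_o = 94.8 mm, d_i = 72.3 mm
I = π(d_o⁴ − d_i⁴)/64 = π(94.8⁴ − 72.30⁴)/64 = 2.623×10^6 mm⁴
I = 2.623×10^6 mm⁴ = 2.623×10^-6 m⁴
Effective length L_e = K·L = 2 × 6.83 = 13.66 m
P_cr = π²EI / L_e² = π² × 72.7×10⁹ × 2.623×10^-6 / 13.66² = 1.009×10^4 N
Factor of safety n = P_cr / P = 10.088 / 6.52 = 1.55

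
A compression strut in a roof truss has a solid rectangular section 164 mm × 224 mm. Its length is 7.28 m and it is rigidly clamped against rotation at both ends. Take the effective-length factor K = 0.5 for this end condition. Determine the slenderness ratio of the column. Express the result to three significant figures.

For a rectangle r_min = b/√12 = 164/√12 = 47.34 mm
L_e = K·L = 0.5 × 7.28 m = 3.640 m = 3640.0 mm
λ = L_e / r_min = 3640.0 / 47.34 = 76.9

λ ≈ 76.9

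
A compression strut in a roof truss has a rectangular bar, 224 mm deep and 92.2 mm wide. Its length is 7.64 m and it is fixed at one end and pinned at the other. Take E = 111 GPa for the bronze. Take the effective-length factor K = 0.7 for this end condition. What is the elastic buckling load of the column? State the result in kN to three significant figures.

P_cr ≈ 560 kN

Buckling occurs about the weak axis: I_min = h·b³/12 with b = 92.2 mm (the shorter side).
I_min = 224×92.2³/12 = 1.463×10^7 mm⁴
I = 1.463×10^7 mm⁴ = 1.463×10^-5 m⁴
Effective length L_e = K·L = 0.7 × 7.64 = 5.348 m
P_cr = π²EI / L_e² = π² × 111×10⁹ × 1.463×10^-5 / 5.348² = 5.604×10^5 N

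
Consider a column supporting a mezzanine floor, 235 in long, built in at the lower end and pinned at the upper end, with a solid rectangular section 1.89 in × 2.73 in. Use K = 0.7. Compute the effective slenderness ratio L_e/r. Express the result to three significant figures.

λ ≈ 302

For a rectangle r_min = b/√12 = 1.89/√12 = 0.5456 in
L_e = K·L = 0.7 × 235 = 164.5 in
λ = L_e / r_min = 164.50 / 0.5456 = 302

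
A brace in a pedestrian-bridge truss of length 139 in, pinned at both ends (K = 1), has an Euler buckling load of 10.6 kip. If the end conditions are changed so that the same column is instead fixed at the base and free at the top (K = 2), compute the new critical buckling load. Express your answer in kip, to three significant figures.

P_cr ≈ 2.65 kip

P_cr ∝ 1/K², so P_cr,new = P_cr,old × (K_old/K_new)² = 10.6 × (1/2)²
= 10.6 × 0.2500 = 2.65 kip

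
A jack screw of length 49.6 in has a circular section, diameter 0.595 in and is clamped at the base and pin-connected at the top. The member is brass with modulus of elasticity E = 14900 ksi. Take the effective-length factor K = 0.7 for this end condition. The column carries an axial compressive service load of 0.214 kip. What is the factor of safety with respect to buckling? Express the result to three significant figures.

I = πd⁴/64 = π×0.595⁴/64 = 6.152×10^-3 in⁴
Effective length L_e = K·L = 0.7 × 49.6 = 34.72 in
P_cr = π²EI / L_e² = π² × 14900×10³ × 6.152×10^-3 / 34.72² = 750.5 lb
Factor of safety n = P_cr / P = 0.75052 / 0.214 = 3.51

n ≈ 3.51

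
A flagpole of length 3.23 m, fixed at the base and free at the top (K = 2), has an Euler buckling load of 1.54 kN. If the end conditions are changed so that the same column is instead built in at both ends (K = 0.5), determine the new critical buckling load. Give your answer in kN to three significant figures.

P_cr ≈ 24.6 kN

P_cr ∝ 1/K², so P_cr,new = P_cr,old × (K_old/K_new)² = 1.54 × (2/0.5)²
= 1.54 × 16.00 = 24.6 kN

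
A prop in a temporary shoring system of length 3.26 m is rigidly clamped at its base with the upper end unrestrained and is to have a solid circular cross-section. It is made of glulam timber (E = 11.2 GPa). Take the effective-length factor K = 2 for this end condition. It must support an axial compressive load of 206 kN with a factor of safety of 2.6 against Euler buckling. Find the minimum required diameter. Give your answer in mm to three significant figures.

Required P_cr = n·P = 2.6 × 206 = 535.6 kN
L_e = K·L = 2 × 3.26 = 6.520 m
Required I = P_cr·L_e²/(π²E) = 5.356×10^5 × 6.520² / (π² × 1.12×10^10) = 2.060×10^-4 m⁴
I_req = 2.060×10^8 mm⁴
Solid circle: I = πd⁴/64  ⇒  d = (64I/π)^(1/4) = (64×2.060×10^8/π)^(1/4) = 255 mm

d ≈ 255 mm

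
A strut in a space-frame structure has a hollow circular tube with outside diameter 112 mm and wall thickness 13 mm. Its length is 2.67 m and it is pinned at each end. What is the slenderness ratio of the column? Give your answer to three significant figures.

Inner diameter d_i = 112 − 2×13 = 86.00 mm
I = π(d_o⁴ − d_i⁴)/64 = π(112⁴ − 86.00⁴)/64 = 5.039×10^6 mm⁴
A = 4.043×10^3 mm²;  r_min = √(I/A) = √(5.039×10^6/4.043×10^3) = 35.30 mm
L_e = K·L = 1 × 2.67 m = 2.670 m = 2670.0 mm
λ = L_e / r_min = 2670.0 / 35.30 = 75.6

λ ≈ 75.6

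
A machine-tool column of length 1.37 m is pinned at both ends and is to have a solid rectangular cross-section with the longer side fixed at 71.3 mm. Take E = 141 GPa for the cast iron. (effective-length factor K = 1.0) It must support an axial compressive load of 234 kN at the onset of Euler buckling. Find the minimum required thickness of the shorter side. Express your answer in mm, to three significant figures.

b ≈ 37.6 mm

L_e = K·L = 1 × 1.37 = 1.370 m
Required I = P_cr·L_e²/(π²E) = 2.340×10^5 × 1.370² / (π² × 1.41×10^11) = 3.156×10^-7 m⁴
I_req = 3.156×10^5 mm⁴
Rectangle, weak axis: I_min = h·b³/12 with h = 71.3 mm fixed  ⇒  b = (12I/h)^(1/3) = 37.6 mm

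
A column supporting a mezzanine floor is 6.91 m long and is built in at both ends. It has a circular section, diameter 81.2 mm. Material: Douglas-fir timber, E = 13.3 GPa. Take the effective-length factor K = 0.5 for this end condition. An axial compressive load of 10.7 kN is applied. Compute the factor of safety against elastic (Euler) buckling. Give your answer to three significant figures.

I = πd⁴/64 = π×81.2⁴/64 = 2.134×10^6 mm⁴
I = 2.134×10^6 mm⁴ = 2.134×10^-6 m⁴
Effective length L_e = K·L = 0.5 × 6.91 = 3.455 m
P_cr = π²EI / L_e² = π² × 13.3×10⁹ × 2.134×10^-6 / 3.455² = 2.347×10^4 N
Factor of safety n = P_cr / P = 23.467 / 10.7 = 2.19

n ≈ 2.19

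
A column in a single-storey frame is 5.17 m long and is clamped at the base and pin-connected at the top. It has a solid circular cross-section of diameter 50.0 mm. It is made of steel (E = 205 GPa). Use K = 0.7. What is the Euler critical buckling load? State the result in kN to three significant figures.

P_cr ≈ 47.4 kN

I = πd⁴/64 = π×50.0⁴/64 = 3.068×10^5 mm⁴
I = 3.068×10^5 mm⁴ = 3.068×10^-7 m⁴
Effective length L_e = K·L = 0.7 × 5.17 = 3.619 m
P_cr = π²EI / L_e² = π² × 205×10⁹ × 3.068×10^-7 / 3.619² = 4.739×10^4 N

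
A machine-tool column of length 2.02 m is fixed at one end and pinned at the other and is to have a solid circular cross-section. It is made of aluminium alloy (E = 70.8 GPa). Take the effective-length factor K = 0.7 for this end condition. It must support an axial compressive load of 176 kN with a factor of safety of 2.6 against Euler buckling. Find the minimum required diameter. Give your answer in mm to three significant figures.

Required P_cr = n·P = 2.6 × 176 = 457.6 kN
L_e = K·L = 0.7 × 2.02 = 1.414 m
Required I = P_cr·L_e²/(π²E) = 4.576×10^5 × 1.414² / (π² × 7.08×10^10) = 1.309×10^-6 m⁴
I_req = 1.309×10^6 mm⁴
Solid circle: I = πd⁴/64  ⇒  d = (64I/π)^(1/4) = (64×1.309×10^6/π)^(1/4) = 71.9 mm

d ≈ 71.9 mm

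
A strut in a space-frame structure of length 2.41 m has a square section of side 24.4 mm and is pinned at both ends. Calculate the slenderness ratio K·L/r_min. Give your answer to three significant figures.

For a square r = a/√12 = 24.4/√12 = 7.044 mm
L_e = K·L = 1 × 2.41 m = 2.410 m = 2410.0 mm
λ = L_e / r_min = 2410.0 / 7.044 = 342

λ ≈ 342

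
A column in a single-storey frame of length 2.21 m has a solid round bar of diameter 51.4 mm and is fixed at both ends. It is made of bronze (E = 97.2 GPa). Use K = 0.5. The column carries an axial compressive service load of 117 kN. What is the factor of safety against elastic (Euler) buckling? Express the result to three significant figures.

I = πd⁴/64 = π×51.4⁴/64 = 3.426×10^5 mm⁴
I = 3.426×10^5 mm⁴ = 3.426×10^-7 m⁴
Effective length L_e = K·L = 0.5 × 2.21 = 1.105 m
P_cr = π²EI / L_e² = π² × 97.2×10⁹ × 3.426×10^-7 / 1.105² = 2.692×10^5 N
Factor of safety n = P_cr / P = 269.19 / 117 = 2.30

n ≈ 2.30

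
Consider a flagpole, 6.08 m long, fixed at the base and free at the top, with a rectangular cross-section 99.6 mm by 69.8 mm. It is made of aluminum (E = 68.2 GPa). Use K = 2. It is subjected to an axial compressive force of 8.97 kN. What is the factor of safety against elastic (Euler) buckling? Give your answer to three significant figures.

Buckling occurs about the weak axis: I_min = h·b³/12 with b = 69.8 mm (the shorter side).
I_min = 99.6×69.8³/12 = 2.823×10^6 mm⁴
I = 2.823×10^6 mm⁴ = 2.823×10^-6 m⁴
Effective length L_e = K·L = 2 × 6.08 = 12.16 m
P_cr = π²EI / L_e² = π² × 68.2×10⁹ × 2.823×10^-6 / 12.16² = 1.285×10^4 N
Factor of safety n = P_cr / P = 12.849 / 8.97 = 1.43

n ≈ 1.43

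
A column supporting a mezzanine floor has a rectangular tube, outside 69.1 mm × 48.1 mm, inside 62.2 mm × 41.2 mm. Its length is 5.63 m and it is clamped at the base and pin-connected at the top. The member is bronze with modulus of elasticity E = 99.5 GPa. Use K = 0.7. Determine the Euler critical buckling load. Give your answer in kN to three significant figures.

Weak-axis I_min = (h_o·b_o³ − h_i·b_i³)/12 with b_o = 48.1, b_i = 41.20 mm (shorter outer/inner sides).
I_min = (69.1×48.1³ − 62.20×41.20³)/12 = 2.783×10^5 mm⁴
I = 2.783×10^5 mm⁴ = 2.783×10^-7 m⁴
Effective length L_e = K·L = 0.7 × 5.63 = 3.941 m
P_cr = π²EI / L_e² = π² × 99.5×10⁹ × 2.783×10^-7 / 3.941² = 1.760×10^4 N

P_cr ≈ 17.6 kN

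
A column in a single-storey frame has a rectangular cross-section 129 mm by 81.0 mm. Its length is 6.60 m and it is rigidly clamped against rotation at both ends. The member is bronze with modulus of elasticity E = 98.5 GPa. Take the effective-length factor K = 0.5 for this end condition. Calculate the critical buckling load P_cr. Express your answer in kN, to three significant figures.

Buckling occurs about the weak axis: I_min = h·b³/12 with b = 81.0 mm (the shorter side).
I_min = 129×81.0³/12 = 5.713×10^6 mm⁴
I = 5.713×10^6 mm⁴ = 5.713×10^-6 m⁴
Effective length L_e = K·L = 0.5 × 6.60 = 3.300 m
P_cr = π²EI / L_e² = π² × 98.5×10⁹ × 5.713×10^-6 / 3.300² = 5.100×10^5 N

P_cr ≈ 510 kN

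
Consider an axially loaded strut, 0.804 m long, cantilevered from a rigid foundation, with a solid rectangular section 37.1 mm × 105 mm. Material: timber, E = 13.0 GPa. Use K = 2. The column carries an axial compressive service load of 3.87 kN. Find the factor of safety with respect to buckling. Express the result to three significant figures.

n ≈ 5.73

Buckling occurs about the weak axis: I_min = h·b³/12 with b = 37.1 mm (the shorter side).
I_min = 105×37.1³/12 = 4.468×10^5 mm⁴
I = 4.468×10^5 mm⁴ = 4.468×10^-7 m⁴
Effective length L_e = K·L = 2 × 0.804 = 1.608 m
P_cr = π²EI / L_e² = π² × 13.0×10⁹ × 4.468×10^-7 / 1.608² = 2.217×10^4 N
Factor of safety n = P_cr / P = 22.172 / 3.87 = 5.73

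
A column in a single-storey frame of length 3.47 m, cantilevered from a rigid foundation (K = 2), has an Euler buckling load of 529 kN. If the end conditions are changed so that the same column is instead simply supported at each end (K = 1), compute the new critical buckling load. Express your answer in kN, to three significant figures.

P_cr ≈ 2120 kN

P_cr ∝ 1/K², so P_cr,new = P_cr,old × (K_old/K_new)² = 529 × (2/1)²
= 529 × 4.000 = 2120 kN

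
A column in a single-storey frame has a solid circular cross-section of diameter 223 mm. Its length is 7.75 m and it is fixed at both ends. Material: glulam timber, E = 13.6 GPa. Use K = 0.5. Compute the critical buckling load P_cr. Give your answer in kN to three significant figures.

I = πd⁴/64 = π×223⁴/64 = 1.214×10^8 mm⁴
I = 1.214×10^8 mm⁴ = 1.214×10^-4 m⁴
Effective length L_e = K·L = 0.5 × 7.75 = 3.875 m
P_cr = π²EI / L_e² = π² × 13.6×10⁹ × 1.214×10^-4 / 3.875² = 1.085×10^6 N

P_cr ≈ 1090 kN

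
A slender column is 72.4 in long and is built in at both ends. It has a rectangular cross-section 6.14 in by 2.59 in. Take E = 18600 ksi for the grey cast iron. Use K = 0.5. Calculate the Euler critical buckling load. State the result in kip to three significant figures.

P_cr ≈ 1250 kip

Buckling occurs about the weak axis: I_min = h·b³/12 with b = 2.59 in (the shorter side).
I_min = 6.14×2.59³/12 = 8.890 in⁴
Effective length L_e = K·L = 0.5 × 72.4 = 36.20 in
P_cr = π²EI / L_e² = π² × 18600×10³ × 8.890 / 36.20² = 1.245×10^6 lb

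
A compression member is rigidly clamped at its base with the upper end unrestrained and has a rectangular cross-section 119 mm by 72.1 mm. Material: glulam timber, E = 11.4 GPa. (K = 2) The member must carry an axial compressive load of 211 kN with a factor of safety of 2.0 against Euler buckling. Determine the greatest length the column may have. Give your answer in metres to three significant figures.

Buckling occurs about the weak axis: I_min = h·b³/12 with b = 72.1 mm (the shorter side).
I_min = 119×72.1³/12 = 3.717×10^6 mm⁴
I = 3.717×10^-6 m⁴
Required critical load P_cr = n·P = 2.0 × 211 = 422.0 kN = 4.220×10^5 N
From P_cr = π²EI/(K·L)²:  L = (1/K)·√(π²EI/P_cr) = (1/2)·√(π²×1.14×10^10×3.717×10^-6/4.220×10^5)
L = 0.498 m

L_max ≈ 0.498 m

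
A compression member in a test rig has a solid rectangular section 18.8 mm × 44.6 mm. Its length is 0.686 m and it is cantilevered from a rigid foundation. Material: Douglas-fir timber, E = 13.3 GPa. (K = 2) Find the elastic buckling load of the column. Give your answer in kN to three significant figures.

P_cr ≈ 1.72 kN

Buckling occurs about the weak axis: I_min = h·b³/12 with b = 18.8 mm (the shorter side).
I_min = 44.6×18.8³/12 = 2.470×10^4 mm⁴
I = 2.470×10^4 mm⁴ = 2.470×10^-8 m⁴
Effective length L_e = K·L = 2 × 0.686 = 1.372 m
P_cr = π²EI / L_e² = π² × 13.3×10⁹ × 2.470×10^-8 / 1.372² = 1.722×10^3 N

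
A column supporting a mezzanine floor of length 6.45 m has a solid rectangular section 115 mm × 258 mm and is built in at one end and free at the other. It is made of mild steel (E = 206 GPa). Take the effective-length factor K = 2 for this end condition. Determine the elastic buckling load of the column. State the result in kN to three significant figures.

P_cr ≈ 400 kN

Buckling occurs about the weak axis: I_min = h·b³/12 with b = 115 mm (the shorter side).
I_min = 258×115³/12 = 3.270×10^7 mm⁴
I = 3.270×10^7 mm⁴ = 3.270×10^-5 m⁴
Effective length L_e = K·L = 2 × 6.45 = 12.90 m
P_cr = π²EI / L_e² = π² × 206×10⁹ × 3.270×10^-5 / 12.90² = 3.995×10^5 N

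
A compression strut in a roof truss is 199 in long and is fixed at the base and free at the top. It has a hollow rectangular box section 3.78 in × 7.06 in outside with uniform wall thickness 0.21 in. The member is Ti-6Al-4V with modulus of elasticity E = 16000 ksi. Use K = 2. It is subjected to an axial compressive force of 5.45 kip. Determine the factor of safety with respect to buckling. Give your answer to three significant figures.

Inner dimensions: h_i = 7.06 − 2×0.21 = 6.640 in, b_i = 3.78 − 2×0.21 = 3.360 in
Weak-axis I_min = (h_o·b_o³ − h_i·b_i³)/12 with b_o = 3.78, b_i = 3.360 in (shorter outer/inner sides).
I_min = (7.06×3.78³ − 6.640×3.360³)/12 = 10.79 in⁴
Effective length L_e = K·L = 2 × 199 = 398.0 in
P_cr = π²EI / L_e² = π² × 16000×10³ × 10.79 / 398.0² = 1.075×10^4 lb
Factor of safety n = P_cr / P = 10.753 / 5.45 = 1.97

n ≈ 1.97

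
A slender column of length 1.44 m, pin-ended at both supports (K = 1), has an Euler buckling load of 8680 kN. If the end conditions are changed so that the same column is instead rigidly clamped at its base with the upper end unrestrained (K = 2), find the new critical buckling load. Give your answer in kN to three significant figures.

P_cr ∝ 1/K², so P_cr,new = P_cr,old × (K_old/K_new)² = 8680 × (1/2)²
= 8680 × 0.2500 = 2170 kN

P_cr ≈ 2170 kN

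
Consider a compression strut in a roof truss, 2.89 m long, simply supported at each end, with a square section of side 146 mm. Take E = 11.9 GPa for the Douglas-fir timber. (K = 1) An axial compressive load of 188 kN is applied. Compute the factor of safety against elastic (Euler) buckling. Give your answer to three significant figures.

I = a⁴/12 = 146⁴/12 = 3.786×10^7 mm⁴
I = 3.786×10^7 mm⁴ = 3.786×10^-5 m⁴
Effective length L_e = K·L = 1 × 2.89 = 2.890 m
P_cr = π²EI / L_e² = π² × 11.9×10⁹ × 3.786×10^-5 / 2.890² = 5.325×10^5 N
Factor of safety n = P_cr / P = 532.45 / 188 = 2.83

n ≈ 2.83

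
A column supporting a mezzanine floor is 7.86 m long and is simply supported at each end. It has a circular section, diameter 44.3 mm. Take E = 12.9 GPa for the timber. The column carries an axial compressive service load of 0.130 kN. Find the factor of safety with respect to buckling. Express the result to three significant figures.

I = πd⁴/64 = π×44.3⁴/64 = 1.891×10^5 mm⁴
I = 1.891×10^5 mm⁴ = 1.891×10^-7 m⁴
Effective length L_e = K·L = 1 × 7.86 = 7.860 m
P_cr = π²EI / L_e² = π² × 12.9×10⁹ × 1.891×10^-7 / 7.860² = 389.6 N
Factor of safety n = P_cr / P = 0.38961 / 0.130 = 3.00

n ≈ 3.00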